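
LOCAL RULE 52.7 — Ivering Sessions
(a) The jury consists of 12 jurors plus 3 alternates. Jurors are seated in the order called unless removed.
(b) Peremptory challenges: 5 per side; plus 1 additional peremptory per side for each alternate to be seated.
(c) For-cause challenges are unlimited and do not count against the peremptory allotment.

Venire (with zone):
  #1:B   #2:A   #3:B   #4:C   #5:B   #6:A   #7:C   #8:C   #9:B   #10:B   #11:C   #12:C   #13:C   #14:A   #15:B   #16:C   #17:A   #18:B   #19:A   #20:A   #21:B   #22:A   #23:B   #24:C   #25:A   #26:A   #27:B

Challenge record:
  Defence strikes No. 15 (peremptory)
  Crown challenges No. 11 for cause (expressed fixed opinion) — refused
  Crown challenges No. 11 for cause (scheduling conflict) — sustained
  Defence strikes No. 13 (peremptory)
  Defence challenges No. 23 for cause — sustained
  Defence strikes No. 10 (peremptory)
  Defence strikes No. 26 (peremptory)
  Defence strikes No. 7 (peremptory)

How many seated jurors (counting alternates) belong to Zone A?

Removed: #7, #10, #11, #13, #15, #23, #26.
Seated (15 incl. alternates): #1, #2, #3, #4, #5, #6, #8, #9, #12, #14, #16, #17, #18, #19, #20.
Of those, in Zone A: #2, #6, #14, #17, #19, #20 → 6.

6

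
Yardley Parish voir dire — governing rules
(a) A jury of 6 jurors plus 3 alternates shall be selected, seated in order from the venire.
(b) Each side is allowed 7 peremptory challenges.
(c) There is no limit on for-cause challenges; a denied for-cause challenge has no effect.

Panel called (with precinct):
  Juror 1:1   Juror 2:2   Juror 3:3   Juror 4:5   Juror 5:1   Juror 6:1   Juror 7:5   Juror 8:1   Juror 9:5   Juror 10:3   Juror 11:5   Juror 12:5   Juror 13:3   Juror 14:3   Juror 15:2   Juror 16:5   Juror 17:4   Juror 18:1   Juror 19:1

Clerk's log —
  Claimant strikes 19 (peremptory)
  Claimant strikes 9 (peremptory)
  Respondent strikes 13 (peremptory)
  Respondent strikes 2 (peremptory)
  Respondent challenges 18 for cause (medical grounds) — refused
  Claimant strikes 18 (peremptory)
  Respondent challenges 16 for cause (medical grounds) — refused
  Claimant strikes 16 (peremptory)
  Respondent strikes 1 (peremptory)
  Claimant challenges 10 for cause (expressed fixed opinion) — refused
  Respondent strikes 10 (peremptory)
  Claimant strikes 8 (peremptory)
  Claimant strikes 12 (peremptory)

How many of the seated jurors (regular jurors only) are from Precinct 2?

Removed: #1, #2, #8, #9, #10, #12, #13, #16, #18, #19.
Seated jurors 1–6: #3, #4, #5, #6, #7, #11 (alternates #14, #15, #17 not counted).
None of those are in Precinct 2 → 0.

0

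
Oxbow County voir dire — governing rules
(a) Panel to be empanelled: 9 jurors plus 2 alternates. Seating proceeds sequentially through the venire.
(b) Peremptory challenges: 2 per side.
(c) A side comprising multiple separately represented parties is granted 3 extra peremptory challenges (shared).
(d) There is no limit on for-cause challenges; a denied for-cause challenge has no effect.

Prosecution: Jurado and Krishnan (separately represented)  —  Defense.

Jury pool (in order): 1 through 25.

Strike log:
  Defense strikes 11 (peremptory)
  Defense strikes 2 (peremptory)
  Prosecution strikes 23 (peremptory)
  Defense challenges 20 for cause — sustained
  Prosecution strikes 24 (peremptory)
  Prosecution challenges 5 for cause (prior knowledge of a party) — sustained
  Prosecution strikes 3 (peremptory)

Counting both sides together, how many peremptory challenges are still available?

Prosecution allotment: 2 base + 3 multi-party = 5. Defense allotment: 2.
Prosecution peremptories used: #23, #24, #3 — 3 (the for-cause on #5 doesn't count).
Defense peremptories used: #11, #2 — 2 (the for-cause on #20 doesn't count).
Remaining: (5 − 3) + (2 − 2) = 2.

2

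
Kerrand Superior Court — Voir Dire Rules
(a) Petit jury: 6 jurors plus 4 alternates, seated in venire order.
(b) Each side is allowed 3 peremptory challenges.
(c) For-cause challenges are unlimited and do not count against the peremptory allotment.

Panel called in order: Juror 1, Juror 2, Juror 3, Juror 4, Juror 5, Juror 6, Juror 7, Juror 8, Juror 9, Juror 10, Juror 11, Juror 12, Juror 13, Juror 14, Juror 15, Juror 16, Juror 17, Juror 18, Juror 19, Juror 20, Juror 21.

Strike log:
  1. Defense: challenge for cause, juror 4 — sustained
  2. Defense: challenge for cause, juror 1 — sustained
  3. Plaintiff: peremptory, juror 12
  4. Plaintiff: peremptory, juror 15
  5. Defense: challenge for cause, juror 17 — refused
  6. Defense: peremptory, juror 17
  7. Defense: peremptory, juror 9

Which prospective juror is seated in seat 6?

8

Removed: #1, #4, #9, #12, #15, #17.
Seating in order: seats 1–6 → #2, #3, #5, #6, #7, #8; alternates → #10, #11, #13, #14.
So seat 6 is #8.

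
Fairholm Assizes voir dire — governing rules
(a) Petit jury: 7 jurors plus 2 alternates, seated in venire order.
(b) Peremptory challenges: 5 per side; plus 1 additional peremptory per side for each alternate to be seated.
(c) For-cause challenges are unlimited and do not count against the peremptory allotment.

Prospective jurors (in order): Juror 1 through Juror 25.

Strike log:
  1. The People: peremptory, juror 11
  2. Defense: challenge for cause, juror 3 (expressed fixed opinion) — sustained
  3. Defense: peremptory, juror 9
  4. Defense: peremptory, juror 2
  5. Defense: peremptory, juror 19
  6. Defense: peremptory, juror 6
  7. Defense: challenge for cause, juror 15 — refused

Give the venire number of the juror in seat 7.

12

Removed: #2, #3, #6, #9, #11, #19. (#15 stays — for-cause denied.)
Seating in order: seats 1–7 → #1, #4, #5, #7, #8, #10, #12; alternates → #13, #14.
So seat 7 is #12.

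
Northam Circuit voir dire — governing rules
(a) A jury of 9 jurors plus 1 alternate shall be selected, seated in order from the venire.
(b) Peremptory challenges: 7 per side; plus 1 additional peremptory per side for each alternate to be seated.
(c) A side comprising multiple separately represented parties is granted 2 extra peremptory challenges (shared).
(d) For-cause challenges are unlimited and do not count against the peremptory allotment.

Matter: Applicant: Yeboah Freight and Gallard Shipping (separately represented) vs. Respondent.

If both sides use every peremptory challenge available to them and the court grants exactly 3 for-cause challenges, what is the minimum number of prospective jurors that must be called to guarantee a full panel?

Seats to fill: 9 + 1 alternates = 10.
Peremptories — Applicant: 7 + 1×1 + 2 = 10; Respondent: 7 + 1×1 = 8; total 18.
For-cause removals: 3.
Minimum venire: 10 + 18 + 3 = 31.

31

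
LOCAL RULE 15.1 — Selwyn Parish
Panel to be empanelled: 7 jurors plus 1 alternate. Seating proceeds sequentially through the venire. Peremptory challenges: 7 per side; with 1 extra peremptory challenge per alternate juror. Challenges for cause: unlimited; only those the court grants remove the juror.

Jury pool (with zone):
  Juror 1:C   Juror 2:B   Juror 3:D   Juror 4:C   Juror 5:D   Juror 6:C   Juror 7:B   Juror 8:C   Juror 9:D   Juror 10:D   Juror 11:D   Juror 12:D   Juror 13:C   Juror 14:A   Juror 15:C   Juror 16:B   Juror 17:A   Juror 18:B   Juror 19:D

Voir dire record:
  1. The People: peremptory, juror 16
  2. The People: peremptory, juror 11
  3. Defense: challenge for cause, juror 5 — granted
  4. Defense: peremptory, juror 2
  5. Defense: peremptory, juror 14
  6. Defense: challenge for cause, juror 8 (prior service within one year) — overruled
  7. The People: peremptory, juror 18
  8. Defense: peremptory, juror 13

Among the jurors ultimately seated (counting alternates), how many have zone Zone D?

Removed: #2, #5, #11, #13, #14, #16, #18.
Seated (8 incl. alternates): #1, #3, #4, #6, #7, #8, #9, #10.
Of those, in Zone D: #3, #9, #10 → 3.

3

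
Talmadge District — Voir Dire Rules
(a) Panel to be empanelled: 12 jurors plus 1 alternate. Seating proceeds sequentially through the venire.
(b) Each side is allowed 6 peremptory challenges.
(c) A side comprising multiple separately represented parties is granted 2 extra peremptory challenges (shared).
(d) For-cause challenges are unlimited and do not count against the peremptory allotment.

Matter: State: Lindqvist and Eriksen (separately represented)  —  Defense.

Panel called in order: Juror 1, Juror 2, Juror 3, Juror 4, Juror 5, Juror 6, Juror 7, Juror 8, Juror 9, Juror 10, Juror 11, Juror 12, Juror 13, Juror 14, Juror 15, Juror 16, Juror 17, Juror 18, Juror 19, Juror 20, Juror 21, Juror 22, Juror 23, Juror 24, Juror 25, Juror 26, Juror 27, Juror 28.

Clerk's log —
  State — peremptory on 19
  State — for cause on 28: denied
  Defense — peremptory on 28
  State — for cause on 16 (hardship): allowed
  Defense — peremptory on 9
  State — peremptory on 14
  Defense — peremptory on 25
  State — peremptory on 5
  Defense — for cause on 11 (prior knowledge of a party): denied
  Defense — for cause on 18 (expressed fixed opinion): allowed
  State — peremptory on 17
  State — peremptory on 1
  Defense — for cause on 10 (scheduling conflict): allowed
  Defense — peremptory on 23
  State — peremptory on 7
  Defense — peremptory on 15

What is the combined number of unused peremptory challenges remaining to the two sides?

State allotment: 6 base + 2 multi-party = 8. Defense allotment: 6.
State peremptories used: #19, #14, #5, #17, #1, #7 — 6 (for-cause on #28, #16 don't count).
Defense peremptories used: #28, #9, #25, #23, #15 — 5 (for-cause on #11, #18, #10 don't count).
Remaining: (8 − 6) + (6 − 5) = 3.

3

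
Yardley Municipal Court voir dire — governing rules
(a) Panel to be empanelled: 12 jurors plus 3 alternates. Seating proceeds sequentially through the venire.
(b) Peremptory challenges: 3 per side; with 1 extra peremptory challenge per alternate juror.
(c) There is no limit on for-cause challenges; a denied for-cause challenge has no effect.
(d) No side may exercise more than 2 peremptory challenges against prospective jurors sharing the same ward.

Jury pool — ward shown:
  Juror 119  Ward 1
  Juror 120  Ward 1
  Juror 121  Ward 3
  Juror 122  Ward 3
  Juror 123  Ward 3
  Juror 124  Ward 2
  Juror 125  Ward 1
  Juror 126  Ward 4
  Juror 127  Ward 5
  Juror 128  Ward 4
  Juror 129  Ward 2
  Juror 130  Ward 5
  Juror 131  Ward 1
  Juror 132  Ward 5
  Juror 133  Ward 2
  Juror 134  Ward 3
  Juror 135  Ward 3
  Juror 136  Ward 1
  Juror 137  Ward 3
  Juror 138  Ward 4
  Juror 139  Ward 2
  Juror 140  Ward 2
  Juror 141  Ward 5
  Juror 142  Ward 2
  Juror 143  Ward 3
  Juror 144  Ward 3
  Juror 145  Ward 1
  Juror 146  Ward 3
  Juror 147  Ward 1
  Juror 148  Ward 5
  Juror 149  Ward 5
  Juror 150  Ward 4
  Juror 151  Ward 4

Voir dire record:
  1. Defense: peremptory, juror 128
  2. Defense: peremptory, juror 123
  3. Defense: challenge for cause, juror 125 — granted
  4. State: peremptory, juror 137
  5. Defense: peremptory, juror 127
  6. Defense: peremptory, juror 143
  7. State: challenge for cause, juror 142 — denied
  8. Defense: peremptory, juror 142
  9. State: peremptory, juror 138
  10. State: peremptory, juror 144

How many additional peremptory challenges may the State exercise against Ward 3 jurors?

0

State peremptories so far: #137, #138, #144 — 3 of 6 used, 3 left overall.
Against Ward 3: #137, #144 — 2 used; per-ward cap 2 leaves 0.
Binding limit: min(3, 0) = 0.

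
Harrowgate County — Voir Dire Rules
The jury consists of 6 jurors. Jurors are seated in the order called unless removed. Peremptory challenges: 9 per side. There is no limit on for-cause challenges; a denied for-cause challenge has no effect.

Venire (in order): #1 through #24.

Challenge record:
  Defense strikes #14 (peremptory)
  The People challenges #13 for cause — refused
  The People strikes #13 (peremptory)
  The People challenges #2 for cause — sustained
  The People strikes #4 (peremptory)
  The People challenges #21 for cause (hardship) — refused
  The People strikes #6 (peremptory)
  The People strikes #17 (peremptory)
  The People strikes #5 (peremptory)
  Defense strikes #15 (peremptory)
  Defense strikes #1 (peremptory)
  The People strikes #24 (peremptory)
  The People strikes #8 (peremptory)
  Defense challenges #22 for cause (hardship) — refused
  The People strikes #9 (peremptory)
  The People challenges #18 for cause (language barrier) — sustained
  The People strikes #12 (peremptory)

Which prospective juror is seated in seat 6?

19

Removed: #1, #2, #4, #5, #6, #8, #9, #12, #13, #14, #15, #17, #18, #24. (#21, #22 stay — for-cause denied.)
Seating in order: seats 1–6 → #3, #7, #10, #11, #16, #19.
So seat 6 is #19.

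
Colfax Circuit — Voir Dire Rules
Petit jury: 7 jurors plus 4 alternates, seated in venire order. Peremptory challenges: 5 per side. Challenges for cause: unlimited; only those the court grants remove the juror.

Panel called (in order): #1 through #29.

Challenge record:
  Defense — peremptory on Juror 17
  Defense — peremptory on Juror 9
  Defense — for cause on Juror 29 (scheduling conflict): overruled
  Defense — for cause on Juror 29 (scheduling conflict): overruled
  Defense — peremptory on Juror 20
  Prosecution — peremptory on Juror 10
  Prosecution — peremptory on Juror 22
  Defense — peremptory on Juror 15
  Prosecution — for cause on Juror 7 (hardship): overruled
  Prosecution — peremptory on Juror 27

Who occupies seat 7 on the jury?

Removed: #9, #10, #15, #17, #20, #22, #27. (#7, #29 stay — for-cause denied.)
Filling seats in venire order through position 7: #1, #2, #3, #4, #5, #6, #7.
So seat 7 is #7.

7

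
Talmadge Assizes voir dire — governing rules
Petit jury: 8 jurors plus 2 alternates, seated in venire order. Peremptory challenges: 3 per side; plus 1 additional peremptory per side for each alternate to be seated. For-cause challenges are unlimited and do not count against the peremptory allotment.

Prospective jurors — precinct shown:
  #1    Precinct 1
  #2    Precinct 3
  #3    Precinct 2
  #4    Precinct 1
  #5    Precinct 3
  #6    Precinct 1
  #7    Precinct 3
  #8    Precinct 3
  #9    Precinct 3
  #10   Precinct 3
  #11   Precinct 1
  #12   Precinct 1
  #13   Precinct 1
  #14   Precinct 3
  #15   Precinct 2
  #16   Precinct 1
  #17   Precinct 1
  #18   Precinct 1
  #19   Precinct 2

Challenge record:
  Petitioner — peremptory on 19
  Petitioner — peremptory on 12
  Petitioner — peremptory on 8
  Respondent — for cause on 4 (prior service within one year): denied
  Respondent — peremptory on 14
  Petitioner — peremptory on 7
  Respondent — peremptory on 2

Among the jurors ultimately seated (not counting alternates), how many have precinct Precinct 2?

Removed: #2, #7, #8, #12, #14, #19.
Seated jurors 1–8: #1, #3, #4, #5, #6, #9, #10, #11 (alternates #13, #15 not counted).
Of those, in Precinct 2: #3 → 1.

1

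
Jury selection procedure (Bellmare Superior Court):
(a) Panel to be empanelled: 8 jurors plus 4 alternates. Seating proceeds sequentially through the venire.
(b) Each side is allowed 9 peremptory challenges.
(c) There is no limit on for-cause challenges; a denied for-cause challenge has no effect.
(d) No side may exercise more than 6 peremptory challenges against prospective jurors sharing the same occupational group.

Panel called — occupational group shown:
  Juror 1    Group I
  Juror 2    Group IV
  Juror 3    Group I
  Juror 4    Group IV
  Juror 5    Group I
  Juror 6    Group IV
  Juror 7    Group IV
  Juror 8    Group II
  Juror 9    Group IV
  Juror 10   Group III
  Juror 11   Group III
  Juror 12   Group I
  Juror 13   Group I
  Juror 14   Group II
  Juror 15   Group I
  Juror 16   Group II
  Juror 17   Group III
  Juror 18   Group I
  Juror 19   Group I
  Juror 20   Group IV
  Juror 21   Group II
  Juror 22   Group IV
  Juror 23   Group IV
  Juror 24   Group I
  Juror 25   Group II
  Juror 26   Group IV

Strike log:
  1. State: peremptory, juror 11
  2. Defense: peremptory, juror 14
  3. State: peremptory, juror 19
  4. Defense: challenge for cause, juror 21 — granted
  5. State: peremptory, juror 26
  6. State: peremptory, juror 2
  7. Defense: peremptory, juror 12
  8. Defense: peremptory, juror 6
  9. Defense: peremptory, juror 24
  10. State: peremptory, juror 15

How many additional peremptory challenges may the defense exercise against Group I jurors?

4

Defense peremptories so far: #14, #12, #6, #24 — 4 of 9 used, 5 left overall.
Against Group I: #12, #24 — 2 used; per-group cap 6 leaves 4.
Binding limit: min(5, 4) = 4.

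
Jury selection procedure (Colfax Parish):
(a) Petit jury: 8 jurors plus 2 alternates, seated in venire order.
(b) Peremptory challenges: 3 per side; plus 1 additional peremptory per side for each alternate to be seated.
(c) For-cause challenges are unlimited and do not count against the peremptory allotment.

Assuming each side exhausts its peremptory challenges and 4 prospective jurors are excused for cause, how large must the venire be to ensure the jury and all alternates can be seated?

24

Seats to fill: 8 + 2 alternates = 10.
Peremptories: 3 + 1×2 = 5 per side × 2 sides = 10.
For-cause removals: 4.
Minimum venire: 10 + 10 + 4 = 24.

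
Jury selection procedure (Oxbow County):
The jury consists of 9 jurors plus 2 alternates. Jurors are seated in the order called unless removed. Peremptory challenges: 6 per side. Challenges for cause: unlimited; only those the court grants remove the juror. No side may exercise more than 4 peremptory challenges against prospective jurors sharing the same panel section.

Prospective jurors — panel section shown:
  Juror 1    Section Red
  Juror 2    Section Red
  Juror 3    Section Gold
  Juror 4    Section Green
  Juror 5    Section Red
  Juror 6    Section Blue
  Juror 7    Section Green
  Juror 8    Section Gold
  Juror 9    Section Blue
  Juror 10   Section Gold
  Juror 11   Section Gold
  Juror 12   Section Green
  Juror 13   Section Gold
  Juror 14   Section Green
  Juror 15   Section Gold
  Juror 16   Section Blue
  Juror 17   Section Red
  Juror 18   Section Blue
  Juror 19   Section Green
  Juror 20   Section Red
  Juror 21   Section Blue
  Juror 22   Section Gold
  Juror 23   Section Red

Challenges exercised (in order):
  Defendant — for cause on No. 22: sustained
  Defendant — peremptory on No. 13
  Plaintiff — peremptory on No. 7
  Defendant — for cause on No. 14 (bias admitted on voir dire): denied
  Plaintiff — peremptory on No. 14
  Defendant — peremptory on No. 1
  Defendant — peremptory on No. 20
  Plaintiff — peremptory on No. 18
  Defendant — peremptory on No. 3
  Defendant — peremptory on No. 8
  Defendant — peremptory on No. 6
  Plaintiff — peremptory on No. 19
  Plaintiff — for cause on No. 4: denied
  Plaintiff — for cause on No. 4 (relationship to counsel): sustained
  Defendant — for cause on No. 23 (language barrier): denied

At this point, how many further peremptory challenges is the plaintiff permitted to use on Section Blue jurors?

2

Plaintiff peremptories so far: #7, #14, #18, #19 — 4 of 6 used, 2 left overall.
Against Section Blue: #18 — 1 used; per-section cap 4 leaves 3.
Binding limit: min(2, 3) = 2.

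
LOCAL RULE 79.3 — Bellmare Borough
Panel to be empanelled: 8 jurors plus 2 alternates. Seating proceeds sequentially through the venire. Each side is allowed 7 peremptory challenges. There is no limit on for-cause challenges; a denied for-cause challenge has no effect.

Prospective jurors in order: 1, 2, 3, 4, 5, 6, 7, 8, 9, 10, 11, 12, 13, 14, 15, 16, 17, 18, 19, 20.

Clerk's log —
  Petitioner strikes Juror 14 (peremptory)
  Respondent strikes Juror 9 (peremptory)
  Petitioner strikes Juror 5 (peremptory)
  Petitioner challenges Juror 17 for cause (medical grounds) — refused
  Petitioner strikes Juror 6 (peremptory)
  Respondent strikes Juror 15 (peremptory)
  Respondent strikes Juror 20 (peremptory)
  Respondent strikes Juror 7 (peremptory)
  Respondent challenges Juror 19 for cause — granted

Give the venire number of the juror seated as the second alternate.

Removed: #5, #6, #7, #9, #14, #15, #19, #20. (#17 stays — for-cause denied.)
Seating in order: seats 1–8 → #1, #2, #3, #4, #8, #10, #11, #12; alternates → #13, #16.
So alternate 2 is #16.

16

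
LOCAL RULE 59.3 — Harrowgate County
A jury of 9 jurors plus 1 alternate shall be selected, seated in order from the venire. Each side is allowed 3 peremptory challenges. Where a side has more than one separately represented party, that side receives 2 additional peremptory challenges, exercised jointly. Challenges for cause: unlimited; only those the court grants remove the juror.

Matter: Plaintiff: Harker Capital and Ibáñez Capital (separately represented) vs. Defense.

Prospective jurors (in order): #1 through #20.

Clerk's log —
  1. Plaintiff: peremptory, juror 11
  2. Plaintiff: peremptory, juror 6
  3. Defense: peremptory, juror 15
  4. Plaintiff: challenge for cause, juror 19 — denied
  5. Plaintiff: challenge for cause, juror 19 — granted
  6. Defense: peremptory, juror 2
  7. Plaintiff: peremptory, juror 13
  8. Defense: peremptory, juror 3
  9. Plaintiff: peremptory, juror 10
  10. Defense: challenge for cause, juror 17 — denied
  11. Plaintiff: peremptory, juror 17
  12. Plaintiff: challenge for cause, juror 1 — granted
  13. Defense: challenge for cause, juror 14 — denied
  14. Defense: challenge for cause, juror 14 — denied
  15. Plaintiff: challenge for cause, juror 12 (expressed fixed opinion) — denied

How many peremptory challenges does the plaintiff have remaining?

0

Plaintiff allotment: 3 base + 2 multi-party = 5.
Plaintiff peremptories used: #11, #6, #13, #10, #17 — 5 (for-cause on #19, #19, #1, #12 don't count).
Remaining: 5 − 5 = 0.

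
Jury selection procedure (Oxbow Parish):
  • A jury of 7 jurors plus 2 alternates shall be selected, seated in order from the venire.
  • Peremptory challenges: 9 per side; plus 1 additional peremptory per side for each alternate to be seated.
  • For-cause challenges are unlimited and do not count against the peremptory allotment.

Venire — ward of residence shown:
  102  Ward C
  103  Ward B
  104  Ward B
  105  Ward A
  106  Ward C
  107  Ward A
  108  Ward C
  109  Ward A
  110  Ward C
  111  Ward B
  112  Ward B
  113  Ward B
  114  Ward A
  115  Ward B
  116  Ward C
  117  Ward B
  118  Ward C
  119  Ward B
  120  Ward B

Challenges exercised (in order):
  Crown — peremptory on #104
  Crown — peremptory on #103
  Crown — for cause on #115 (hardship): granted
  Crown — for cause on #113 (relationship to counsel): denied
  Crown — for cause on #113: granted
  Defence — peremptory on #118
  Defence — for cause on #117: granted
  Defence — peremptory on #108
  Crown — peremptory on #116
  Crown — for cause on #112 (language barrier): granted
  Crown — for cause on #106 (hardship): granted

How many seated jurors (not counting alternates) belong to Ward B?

1

Removed: #103, #104, #106, #108, #112, #113, #115, #116, #117, #118.
Seated jurors 1–7: #102, #105, #107, #109, #110, #111, #114 (alternates #119, #120 not counted).
Of those, in Ward B: #111 → 1.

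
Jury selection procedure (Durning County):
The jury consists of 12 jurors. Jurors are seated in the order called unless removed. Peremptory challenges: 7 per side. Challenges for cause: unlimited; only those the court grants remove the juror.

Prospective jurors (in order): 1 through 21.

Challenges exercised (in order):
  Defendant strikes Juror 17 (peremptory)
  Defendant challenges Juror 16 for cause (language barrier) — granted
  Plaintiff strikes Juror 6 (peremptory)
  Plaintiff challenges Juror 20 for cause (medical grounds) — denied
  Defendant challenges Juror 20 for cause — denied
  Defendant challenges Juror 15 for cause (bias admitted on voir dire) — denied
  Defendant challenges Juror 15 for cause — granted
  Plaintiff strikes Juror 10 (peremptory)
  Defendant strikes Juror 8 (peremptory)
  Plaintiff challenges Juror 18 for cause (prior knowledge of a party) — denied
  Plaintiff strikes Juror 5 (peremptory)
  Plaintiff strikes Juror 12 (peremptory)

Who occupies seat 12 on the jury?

Removed: #5, #6, #8, #10, #12, #15, #16, #17. (#18, #20 stay — for-cause denied.)
Seating in order: seats 1–12 → #1, #2, #3, #4, #7, #9, #11, #13, #14, #18, #19, #20.
So seat 12 is #20.

20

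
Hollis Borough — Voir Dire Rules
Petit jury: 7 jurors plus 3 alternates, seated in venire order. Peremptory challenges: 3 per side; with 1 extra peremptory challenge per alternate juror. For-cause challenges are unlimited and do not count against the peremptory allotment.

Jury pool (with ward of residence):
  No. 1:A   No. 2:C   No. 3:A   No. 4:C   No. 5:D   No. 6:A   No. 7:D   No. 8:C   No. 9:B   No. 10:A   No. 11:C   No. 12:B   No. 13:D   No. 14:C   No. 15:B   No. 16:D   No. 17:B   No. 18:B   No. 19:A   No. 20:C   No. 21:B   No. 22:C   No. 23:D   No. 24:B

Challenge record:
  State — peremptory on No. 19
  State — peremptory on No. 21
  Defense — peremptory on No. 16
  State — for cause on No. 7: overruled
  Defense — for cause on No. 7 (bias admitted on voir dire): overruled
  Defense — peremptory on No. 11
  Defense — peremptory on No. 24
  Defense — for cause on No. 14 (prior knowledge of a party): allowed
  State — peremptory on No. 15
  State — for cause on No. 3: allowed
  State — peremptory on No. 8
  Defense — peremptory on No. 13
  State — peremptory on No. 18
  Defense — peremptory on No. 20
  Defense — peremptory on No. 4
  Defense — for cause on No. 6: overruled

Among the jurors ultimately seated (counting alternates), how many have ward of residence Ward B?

3

Removed: #3, #4, #8, #11, #13, #14, #15, #16, #18, #19, #20, #21, #24.
Seated (10 incl. alternates): #1, #2, #5, #6, #7, #9, #10, #12, #17, #22.
Of those, in Ward B: #9, #12, #17 → 3.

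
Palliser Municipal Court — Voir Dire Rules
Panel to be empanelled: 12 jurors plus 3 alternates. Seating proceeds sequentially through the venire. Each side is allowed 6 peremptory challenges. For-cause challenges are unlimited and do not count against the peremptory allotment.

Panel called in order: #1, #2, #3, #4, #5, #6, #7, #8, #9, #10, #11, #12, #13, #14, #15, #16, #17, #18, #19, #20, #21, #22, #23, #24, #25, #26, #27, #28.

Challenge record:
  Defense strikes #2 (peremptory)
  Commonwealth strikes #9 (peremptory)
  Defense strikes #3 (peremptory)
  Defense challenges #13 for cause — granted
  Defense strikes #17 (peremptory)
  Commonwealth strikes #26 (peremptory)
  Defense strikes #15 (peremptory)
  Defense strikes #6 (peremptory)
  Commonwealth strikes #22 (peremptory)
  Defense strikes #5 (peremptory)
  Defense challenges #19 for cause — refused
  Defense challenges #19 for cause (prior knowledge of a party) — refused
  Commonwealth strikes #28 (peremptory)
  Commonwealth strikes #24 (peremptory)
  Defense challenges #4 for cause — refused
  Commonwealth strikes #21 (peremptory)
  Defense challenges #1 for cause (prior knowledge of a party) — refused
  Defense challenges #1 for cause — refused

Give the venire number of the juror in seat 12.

Removed: #2, #3, #5, #6, #9, #13, #15, #17, #21, #22, #24, #26, #28. (#1, #4, #19 stay — for-cause denied.)
Seating in order: seats 1–12 → #1, #4, #7, #8, #10, #11, #12, #14, #16, #18, #19, #20; alternates → #23, #25, #27.
So seat 12 is #20.

20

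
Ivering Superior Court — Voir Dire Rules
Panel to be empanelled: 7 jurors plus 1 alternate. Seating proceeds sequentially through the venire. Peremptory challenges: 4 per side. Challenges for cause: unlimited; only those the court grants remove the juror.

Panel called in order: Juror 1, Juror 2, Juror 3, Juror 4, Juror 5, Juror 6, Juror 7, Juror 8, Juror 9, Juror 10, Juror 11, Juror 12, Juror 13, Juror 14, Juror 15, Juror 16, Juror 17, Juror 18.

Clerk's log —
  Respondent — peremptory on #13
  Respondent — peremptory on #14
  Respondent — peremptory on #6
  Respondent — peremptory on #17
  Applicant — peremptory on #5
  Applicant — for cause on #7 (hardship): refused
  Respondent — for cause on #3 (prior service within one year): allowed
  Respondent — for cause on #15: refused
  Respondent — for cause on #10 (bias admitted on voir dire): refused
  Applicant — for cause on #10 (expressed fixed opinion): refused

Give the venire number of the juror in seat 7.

Removed: #3, #5, #6, #13, #14, #17. (#7, #10, #15 stay — for-cause denied.)
Seating in order: seats 1–7 → #1, #2, #4, #7, #8, #9, #10; alternates → #11.
So seat 7 is #10.

10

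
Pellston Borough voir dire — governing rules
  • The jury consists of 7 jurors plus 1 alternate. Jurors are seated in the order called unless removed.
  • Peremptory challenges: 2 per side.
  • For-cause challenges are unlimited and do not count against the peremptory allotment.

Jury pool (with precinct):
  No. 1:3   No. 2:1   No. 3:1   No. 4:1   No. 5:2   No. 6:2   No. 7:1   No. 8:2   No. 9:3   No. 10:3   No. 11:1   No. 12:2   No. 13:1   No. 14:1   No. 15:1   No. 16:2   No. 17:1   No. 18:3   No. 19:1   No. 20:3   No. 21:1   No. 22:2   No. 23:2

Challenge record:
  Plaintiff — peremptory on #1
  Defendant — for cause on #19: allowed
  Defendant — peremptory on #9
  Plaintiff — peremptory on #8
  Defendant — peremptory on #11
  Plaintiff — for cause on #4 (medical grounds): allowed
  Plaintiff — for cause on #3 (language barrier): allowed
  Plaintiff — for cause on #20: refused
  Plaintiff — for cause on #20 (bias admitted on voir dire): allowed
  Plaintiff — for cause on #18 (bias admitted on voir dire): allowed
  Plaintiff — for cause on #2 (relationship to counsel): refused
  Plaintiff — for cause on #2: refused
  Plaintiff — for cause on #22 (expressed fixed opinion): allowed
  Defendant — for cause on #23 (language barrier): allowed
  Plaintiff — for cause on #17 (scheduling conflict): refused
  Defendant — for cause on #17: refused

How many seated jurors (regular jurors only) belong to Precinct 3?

Removed: #1, #3, #4, #8, #9, #11, #18, #19, #20, #22, #23.
Seated jurors 1–7: #2, #5, #6, #7, #10, #12, #13 (alternates #14 not counted).
Of those, in Precinct 3: #10 → 1.

1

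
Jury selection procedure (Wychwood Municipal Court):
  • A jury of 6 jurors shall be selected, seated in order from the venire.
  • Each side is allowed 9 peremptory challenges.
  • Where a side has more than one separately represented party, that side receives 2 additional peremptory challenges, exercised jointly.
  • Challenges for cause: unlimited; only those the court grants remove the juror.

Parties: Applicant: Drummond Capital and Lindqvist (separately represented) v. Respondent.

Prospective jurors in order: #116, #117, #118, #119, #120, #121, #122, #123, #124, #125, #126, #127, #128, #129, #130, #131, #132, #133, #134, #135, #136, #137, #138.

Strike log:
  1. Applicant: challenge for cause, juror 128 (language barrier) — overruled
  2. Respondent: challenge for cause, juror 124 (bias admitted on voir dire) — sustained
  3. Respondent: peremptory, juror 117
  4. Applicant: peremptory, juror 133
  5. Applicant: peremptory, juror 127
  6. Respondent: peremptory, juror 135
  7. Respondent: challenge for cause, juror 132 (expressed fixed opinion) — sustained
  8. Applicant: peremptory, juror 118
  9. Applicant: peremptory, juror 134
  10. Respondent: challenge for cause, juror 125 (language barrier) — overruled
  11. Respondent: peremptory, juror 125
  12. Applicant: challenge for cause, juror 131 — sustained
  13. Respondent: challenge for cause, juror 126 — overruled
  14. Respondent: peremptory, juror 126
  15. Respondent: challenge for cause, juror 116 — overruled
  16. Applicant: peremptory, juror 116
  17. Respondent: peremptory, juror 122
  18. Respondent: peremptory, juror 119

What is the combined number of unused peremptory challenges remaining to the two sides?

9

Applicant allotment: 9 base + 2 multi-party = 11. Respondent allotment: 9.
Applicant peremptories used: #133, #127, #118, #134, #116 — 5 (for-cause on #128, #131 don't count).
Respondent peremptories used: #117, #135, #125, #126, #122, #119 — 6 (for-cause on #124, #132, #125, #126, #116 don't count).
Remaining: (11 − 5) + (9 − 6) = 9.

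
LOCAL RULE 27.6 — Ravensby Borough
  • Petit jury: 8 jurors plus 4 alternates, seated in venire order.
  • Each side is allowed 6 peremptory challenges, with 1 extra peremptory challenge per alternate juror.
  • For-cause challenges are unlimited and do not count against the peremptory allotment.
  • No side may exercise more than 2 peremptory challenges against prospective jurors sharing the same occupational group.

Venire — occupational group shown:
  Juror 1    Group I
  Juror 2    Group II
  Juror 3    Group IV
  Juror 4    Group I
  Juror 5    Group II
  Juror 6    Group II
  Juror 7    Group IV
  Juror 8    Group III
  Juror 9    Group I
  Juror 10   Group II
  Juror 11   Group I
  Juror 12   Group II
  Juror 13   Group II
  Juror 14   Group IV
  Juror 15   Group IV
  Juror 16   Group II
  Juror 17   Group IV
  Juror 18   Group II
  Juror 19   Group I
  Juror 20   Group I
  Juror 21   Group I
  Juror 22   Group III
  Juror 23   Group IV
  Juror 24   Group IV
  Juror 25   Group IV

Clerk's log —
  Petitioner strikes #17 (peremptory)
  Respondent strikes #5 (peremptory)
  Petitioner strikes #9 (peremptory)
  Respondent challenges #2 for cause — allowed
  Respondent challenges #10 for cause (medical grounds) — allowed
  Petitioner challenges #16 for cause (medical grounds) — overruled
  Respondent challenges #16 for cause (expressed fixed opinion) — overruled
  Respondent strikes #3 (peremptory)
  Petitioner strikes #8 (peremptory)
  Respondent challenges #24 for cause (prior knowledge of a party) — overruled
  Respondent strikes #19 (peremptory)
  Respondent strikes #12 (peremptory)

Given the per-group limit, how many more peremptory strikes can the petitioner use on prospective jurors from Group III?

1

Petitioner peremptories so far: #17, #9, #8 — 3 of 10 used, 7 left overall.
Against Group III: #8 — 1 used; per-group cap 2 leaves 1.
Binding limit: min(7, 1) = 1.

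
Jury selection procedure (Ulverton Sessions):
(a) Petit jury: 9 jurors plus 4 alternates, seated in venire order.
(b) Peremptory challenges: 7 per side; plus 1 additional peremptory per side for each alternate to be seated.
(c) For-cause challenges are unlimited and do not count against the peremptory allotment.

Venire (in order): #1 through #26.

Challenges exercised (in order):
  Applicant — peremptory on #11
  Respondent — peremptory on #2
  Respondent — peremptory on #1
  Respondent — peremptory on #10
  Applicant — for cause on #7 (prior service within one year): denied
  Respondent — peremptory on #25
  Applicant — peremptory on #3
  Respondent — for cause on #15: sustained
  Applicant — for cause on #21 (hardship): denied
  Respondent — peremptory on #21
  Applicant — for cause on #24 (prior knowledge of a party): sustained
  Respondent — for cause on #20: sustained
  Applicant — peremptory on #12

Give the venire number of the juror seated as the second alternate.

18

Removed: #1, #2, #3, #10, #11, #12, #15, #20, #21, #24, #25. (#7 stays — for-cause denied.)
Seating in order: seats 1–9 → #4, #5, #6, #7, #8, #9, #13, #14, #16; alternates → #17, #18, #19, #22.
So alternate 2 is #18.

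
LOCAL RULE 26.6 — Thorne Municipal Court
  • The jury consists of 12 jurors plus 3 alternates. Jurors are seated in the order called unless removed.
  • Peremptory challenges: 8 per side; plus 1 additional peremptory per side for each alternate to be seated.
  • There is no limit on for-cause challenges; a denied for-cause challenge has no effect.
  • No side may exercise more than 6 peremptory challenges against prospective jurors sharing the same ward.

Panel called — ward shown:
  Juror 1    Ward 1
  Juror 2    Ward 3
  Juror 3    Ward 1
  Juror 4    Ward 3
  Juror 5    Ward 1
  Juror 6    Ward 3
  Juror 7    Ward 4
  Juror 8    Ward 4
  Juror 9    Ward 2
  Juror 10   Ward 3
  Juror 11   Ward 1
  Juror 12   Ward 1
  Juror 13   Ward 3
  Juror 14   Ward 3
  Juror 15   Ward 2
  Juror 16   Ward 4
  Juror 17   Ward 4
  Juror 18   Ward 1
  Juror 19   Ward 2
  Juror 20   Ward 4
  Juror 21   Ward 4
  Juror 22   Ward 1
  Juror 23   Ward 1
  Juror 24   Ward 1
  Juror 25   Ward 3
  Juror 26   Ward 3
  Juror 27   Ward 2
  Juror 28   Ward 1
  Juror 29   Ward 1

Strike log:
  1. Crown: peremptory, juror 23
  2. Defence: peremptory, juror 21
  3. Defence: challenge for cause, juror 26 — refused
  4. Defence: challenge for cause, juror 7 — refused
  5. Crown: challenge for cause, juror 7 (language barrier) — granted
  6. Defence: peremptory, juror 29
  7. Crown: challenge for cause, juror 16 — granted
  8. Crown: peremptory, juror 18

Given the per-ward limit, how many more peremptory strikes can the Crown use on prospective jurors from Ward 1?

Crown peremptories so far: #23, #18 — 2 of 11 used, 9 left overall.
Against Ward 1: #23, #18 — 2 used; per-ward cap 6 leaves 4.
Binding limit: min(9, 4) = 4.

4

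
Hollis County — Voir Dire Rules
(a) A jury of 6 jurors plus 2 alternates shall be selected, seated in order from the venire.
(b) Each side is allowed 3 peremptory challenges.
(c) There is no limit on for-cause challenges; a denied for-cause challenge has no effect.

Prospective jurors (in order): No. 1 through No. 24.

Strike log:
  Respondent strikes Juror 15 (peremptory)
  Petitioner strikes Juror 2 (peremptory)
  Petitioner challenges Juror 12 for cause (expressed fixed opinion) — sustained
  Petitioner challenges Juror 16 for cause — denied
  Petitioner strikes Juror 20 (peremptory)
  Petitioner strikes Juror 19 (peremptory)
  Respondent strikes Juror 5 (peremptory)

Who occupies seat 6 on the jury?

Removed: #2, #5, #12, #15, #19, #20. (#16 stays — for-cause denied.)
Filling seats in venire order through position 6: #1, #3, #4, #6, #7, #8.
So seat 6 is #8.

8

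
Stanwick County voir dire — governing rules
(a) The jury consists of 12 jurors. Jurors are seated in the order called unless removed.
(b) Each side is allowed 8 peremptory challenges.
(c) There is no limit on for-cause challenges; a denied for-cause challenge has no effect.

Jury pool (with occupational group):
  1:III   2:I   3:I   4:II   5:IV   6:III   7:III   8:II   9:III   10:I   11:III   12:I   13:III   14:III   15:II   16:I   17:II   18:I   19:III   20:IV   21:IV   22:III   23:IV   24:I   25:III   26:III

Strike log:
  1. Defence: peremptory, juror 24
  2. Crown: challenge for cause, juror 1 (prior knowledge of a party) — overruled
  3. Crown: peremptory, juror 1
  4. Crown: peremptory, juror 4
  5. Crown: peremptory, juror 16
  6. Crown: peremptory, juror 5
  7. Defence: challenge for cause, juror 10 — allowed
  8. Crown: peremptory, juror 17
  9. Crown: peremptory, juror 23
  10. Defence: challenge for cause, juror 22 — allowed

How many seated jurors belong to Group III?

6

Removed: #1, #4, #5, #10, #16, #17, #22, #23, #24.
Seated jurors 1–12: #2, #3, #6, #7, #8, #9, #11, #12, #13, #14, #15, #18.
Of those, in Group III: #6, #7, #9, #11, #13, #14 → 6.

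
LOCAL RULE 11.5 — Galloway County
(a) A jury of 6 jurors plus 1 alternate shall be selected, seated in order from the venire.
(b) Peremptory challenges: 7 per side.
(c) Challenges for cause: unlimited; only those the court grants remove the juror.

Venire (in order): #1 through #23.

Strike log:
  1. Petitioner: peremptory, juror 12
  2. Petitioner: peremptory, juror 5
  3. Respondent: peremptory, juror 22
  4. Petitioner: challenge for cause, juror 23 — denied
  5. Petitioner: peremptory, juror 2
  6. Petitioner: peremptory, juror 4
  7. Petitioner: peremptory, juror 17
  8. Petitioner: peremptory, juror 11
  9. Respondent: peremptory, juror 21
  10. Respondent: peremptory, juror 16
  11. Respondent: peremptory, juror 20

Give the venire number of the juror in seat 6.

9

Removed: #2, #4, #5, #11, #12, #16, #17, #20, #21, #22. (#23 stays — for-cause denied.)
Filling seats in venire order through position 6: #1, #3, #6, #7, #8, #9.
So seat 6 is #9.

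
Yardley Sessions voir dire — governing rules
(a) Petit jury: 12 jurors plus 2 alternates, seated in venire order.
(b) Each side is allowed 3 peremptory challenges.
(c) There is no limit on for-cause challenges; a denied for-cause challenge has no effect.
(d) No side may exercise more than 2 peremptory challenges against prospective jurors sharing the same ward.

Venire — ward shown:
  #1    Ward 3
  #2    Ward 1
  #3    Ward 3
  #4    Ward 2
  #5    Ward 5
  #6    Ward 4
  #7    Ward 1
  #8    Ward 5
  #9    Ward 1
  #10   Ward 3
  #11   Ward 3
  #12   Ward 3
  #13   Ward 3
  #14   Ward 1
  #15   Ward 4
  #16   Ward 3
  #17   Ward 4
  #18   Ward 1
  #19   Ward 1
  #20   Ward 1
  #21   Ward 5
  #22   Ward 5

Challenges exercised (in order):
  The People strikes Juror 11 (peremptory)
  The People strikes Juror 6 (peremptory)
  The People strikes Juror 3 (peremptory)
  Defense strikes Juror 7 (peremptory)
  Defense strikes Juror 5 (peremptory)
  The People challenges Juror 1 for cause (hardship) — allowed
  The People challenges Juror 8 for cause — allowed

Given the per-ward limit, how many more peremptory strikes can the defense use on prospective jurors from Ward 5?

Defense peremptories so far: #7, #5 — 2 of 3 used, 1 left overall.
Against Ward 5: #5 — 1 used; per-ward cap 2 leaves 1.
Binding limit: min(1, 1) = 1.

1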